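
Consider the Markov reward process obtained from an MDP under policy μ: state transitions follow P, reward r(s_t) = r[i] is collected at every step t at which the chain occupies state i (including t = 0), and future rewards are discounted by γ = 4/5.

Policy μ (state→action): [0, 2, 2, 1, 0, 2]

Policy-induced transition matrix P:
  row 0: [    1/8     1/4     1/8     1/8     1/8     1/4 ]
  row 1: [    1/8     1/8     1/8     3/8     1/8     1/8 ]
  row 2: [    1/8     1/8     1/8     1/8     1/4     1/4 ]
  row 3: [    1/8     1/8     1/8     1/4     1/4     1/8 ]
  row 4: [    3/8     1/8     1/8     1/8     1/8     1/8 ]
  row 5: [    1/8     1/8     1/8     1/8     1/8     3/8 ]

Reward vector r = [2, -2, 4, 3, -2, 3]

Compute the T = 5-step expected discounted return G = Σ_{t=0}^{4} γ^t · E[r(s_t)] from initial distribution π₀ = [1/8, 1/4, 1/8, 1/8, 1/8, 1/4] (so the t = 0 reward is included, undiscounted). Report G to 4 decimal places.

t=0: π = [0.1250, 0.2500, 0.1250, 0.1250, 0.1250, 0.2500], E[r] = 1.1250, γ^t·E[r] = 1.125000, running G = 1.125000
t=1: π = [0.1563, 0.1406, 0.1250, 0.2031, 0.1563, 0.2188], E[r] = 1.4844, γ^t·E[r] = 1.187500, running G = 2.312500
t=2: π = [0.1641, 0.1445, 0.1250, 0.1855, 0.1660, 0.2148], E[r] = 1.4082, γ^t·E[r] = 0.901250, running G = 3.213750
t=3: π = [0.1665, 0.1455, 0.1250, 0.1843, 0.1638, 0.2148], E[r] = 1.4119, γ^t·E[r] = 0.722875, running G = 3.936625
t=4: π = [0.1660, 0.1458, 0.1250, 0.1844, 0.1637, 0.2151], E[r] = 1.4117, γ^t·E[r] = 0.578213, running G = 4.514838

G = 4.5148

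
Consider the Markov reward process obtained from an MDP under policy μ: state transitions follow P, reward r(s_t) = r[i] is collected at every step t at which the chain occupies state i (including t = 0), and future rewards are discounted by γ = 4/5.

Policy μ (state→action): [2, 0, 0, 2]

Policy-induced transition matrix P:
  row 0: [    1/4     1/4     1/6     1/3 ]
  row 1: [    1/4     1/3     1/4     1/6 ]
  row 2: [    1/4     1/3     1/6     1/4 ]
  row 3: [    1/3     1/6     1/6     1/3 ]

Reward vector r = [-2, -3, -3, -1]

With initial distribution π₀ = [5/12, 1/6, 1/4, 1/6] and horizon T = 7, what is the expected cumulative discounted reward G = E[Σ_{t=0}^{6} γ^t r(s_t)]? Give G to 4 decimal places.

t=0: π = [0.4167, 0.1667, 0.2500, 0.1667], E[r] = -2.2500, γ^t·E[r] = -2.250000, running G = -2.250000
t=1: π = [0.2639, 0.2708, 0.1806, 0.2847], E[r] = -2.1667, γ^t·E[r] = -1.733333, running G = -3.983333
t=2: π = [0.2737, 0.2639, 0.1892, 0.2731], E[r] = -2.1800, γ^t·E[r] = -1.395185, running G = -5.378519
t=3: π = [0.2728, 0.2650, 0.1887, 0.2736], E[r] = -2.1801, γ^t·E[r] = -1.116198, running G = -6.494716
t=4: π = [0.2728, 0.2650, 0.1887, 0.2734], E[r] = -2.1803, γ^t·E[r] = -0.893055, running G = -7.387771
t=5: π = [0.2728, 0.2650, 0.1888, 0.2734], E[r] = -2.1803, γ^t·E[r] = -0.714454, running G = -8.102225
t=6: π = [0.2728, 0.2650, 0.1888, 0.2734], E[r] = -2.1803, γ^t·E[r] = -0.571565, running G = -8.673790

G = -8.6738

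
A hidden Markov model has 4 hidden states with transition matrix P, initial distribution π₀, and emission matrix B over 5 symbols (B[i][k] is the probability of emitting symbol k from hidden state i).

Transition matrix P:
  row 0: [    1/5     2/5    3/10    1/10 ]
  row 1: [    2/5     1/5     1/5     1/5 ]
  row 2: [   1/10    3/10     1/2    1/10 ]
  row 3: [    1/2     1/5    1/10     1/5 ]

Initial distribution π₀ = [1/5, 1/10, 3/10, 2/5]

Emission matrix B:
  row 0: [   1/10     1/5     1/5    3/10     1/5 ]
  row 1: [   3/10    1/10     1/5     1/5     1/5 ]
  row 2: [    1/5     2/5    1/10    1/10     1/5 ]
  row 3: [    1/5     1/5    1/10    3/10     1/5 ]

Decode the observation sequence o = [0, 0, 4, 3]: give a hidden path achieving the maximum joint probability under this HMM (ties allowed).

t=0: δ = [2.000e-02, 3.000e-02, 6.000e-02, 8.000e-02]  (obs o_0=0)
t=1: δ = [4.000e-03, 5.400e-03, 6.000e-03, 3.200e-03]  ψ = [3, 2, 2, 3]  (obs o_1=0)
t=2: δ = [4.320e-04, 3.600e-04, 6.000e-04, 2.160e-04]  ψ = [1, 2, 2, 1]  (obs o_2=4)
t=3: δ = [4.320e-05, 3.600e-05, 3.000e-05, 2.160e-05]  ψ = [1, 2, 2, 1]  (obs o_3=3)
backtrack: best end state = 0; path = [2, 2, 1, 0]

path = [2, 2, 1, 0]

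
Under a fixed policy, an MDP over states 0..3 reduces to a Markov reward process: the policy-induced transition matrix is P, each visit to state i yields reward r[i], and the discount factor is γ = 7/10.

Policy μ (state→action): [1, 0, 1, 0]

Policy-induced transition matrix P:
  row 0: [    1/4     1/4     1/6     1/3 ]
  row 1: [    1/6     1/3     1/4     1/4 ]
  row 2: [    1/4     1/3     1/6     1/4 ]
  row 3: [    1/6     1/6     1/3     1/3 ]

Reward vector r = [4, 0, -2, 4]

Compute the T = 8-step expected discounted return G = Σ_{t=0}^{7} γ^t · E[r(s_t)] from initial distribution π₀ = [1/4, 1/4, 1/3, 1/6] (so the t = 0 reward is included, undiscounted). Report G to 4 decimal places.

G = 4.2641

t=0: π = [0.2500, 0.2500, 0.3333, 0.1667], E[r] = 1.0000, γ^t·E[r] = 1.000000, running G = 1.000000
t=1: π = [0.2153, 0.2847, 0.2153, 0.2847], E[r] = 1.5694, γ^t·E[r] = 1.098611, running G = 2.098611
t=2: π = [0.2025, 0.2679, 0.2378, 0.2917], E[r] = 1.5012, γ^t·E[r] = 0.735567, running G = 2.834178
t=3: π = [0.2034, 0.2678, 0.2376, 0.2912], E[r] = 1.5030, γ^t·E[r] = 0.515526, running G = 3.349704
t=4: π = [0.2034, 0.2679, 0.2375, 0.2912], E[r] = 1.5035, γ^t·E[r] = 0.360984, running G = 3.710687
t=5: π = [0.2034, 0.2678, 0.2375, 0.2912], E[r] = 1.5035, γ^t·E[r] = 0.252689, running G = 3.963376
t=6: π = [0.2034, 0.2678, 0.2375, 0.2912], E[r] = 1.5035, γ^t·E[r] = 0.176882, running G = 4.140258
t=7: π = [0.2034, 0.2678, 0.2375, 0.2912], E[r] = 1.5035, γ^t·E[r] = 0.123818, running G = 4.264076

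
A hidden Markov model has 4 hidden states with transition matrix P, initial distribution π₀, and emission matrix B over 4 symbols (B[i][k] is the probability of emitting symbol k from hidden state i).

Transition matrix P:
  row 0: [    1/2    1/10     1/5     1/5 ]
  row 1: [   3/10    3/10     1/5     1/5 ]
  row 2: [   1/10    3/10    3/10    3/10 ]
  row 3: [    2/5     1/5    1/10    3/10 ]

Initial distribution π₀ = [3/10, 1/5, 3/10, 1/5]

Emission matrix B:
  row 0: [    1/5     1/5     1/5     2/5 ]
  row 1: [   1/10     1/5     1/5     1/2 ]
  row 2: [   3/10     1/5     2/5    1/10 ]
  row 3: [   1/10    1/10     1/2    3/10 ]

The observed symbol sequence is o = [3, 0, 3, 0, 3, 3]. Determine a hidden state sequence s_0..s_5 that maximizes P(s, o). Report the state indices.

t=0: δ = [1.200e-01, 1.000e-01, 3.000e-02, 6.000e-02]  (obs o_0=3)
t=1: δ = [1.200e-02, 3.000e-03, 7.200e-03, 2.400e-03]  ψ = [0, 1, 0, 0]  (obs o_1=0)
t=2: δ = [2.400e-03, 1.080e-03, 2.400e-04, 7.200e-04]  ψ = [0, 2, 0, 0]  (obs o_2=3)
t=3: δ = [2.400e-04, 3.240e-05, 1.440e-04, 4.800e-05]  ψ = [0, 1, 0, 0]  (obs o_3=0)
t=4: δ = [4.800e-05, 2.160e-05, 4.800e-06, 1.440e-05]  ψ = [0, 2, 0, 0]  (obs o_4=3)
t=5: δ = [9.600e-06, 3.240e-06, 9.600e-07, 2.880e-06]  ψ = [0, 1, 0, 0]  (obs o_5=3)
backtrack: best end state = 0; path = [0, 0, 0, 0, 0, 0]

path = [0, 0, 0, 0, 0, 0]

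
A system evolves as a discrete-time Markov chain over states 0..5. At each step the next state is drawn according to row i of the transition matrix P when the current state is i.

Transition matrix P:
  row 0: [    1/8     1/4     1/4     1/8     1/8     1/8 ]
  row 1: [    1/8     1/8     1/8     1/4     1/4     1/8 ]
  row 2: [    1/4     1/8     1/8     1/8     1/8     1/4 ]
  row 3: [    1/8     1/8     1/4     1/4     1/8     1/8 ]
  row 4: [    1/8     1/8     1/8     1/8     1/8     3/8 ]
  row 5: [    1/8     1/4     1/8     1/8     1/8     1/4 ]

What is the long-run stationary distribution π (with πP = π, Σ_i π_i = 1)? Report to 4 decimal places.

Balance equations π_j = Σ_i π_i·P[i][j]:
  π_0 = 1/8·π_0 + 1/8·π_1 + 1/4·π_2 + 1/8·π_3 + 1/8·π_4 + 1/8·π_5
  π_1 = 1/4·π_0 + 1/8·π_1 + 1/8·π_2 + 1/8·π_3 + 1/8·π_4 + 1/4·π_5
  π_2 = 1/4·π_0 + 1/8·π_1 + 1/8·π_2 + 1/4·π_3 + 1/8·π_4 + 1/8·π_5
  π_3 = 1/8·π_0 + 1/4·π_1 + 1/8·π_2 + 1/4·π_3 + 1/8·π_4 + 1/8·π_5
  π_4 = 1/8·π_0 + 1/4·π_1 + 1/8·π_2 + 1/8·π_3 + 1/8·π_4 + 1/8·π_5
  normalize: π_0 + π_1 + π_2 + π_3 + π_4 + π_5 = 1
Solving the linear system gives exactly π = [4767/32761, 5543/32761, 5375/32761, 5472/32761, 4788/32761, 6816/32761].

π = [0.1455, 0.1692, 0.1641, 0.1670, 0.1461, 0.2081]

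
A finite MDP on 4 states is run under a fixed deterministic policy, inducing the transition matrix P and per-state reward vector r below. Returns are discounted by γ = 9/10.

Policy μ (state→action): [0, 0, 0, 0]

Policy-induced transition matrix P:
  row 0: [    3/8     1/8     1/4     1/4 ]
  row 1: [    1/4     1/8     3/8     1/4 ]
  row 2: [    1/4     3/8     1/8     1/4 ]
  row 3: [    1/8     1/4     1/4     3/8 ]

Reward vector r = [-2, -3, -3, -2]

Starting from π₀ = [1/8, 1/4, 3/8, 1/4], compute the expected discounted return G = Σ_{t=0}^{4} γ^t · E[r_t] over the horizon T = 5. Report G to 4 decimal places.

G = -10.2826

t=0: π = [0.1250, 0.2500, 0.3750, 0.2500], E[r] = -2.6250, γ^t·E[r] = -2.625000, running G = -2.625000
t=1: π = [0.2344, 0.2500, 0.2344, 0.2813], E[r] = -2.4844, γ^t·E[r] = -2.235938, running G = -4.860938
t=2: π = [0.2441, 0.2188, 0.2520, 0.2852], E[r] = -2.4707, γ^t·E[r] = -2.001270, running G = -6.862207
t=3: π = [0.2449, 0.2236, 0.2458, 0.2856], E[r] = -2.4695, γ^t·E[r] = -1.800253, running G = -8.662460
t=4: π = [0.2449, 0.2222, 0.2472, 0.2857], E[r] = -2.4694, γ^t·E[r] = -1.620167, running G = -10.282627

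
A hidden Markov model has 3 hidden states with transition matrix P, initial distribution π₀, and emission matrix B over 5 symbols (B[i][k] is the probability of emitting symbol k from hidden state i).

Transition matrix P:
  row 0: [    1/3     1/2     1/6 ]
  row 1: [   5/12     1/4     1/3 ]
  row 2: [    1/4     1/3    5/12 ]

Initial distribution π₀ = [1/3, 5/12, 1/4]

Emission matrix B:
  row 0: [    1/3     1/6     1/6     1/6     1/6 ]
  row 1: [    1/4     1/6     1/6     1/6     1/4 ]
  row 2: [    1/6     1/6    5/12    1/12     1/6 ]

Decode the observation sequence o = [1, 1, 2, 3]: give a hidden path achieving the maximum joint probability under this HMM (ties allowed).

t=0: δ = [5.556e-02, 6.944e-02, 4.167e-02]  (obs o_0=1)
t=1: δ = [4.823e-03, 4.630e-03, 3.858e-03]  ψ = [1, 0, 1]  (obs o_1=1)
t=2: δ = [3.215e-04, 4.019e-04, 6.698e-04]  ψ = [1, 0, 2]  (obs o_2=2)
t=3: δ = [2.791e-05, 3.721e-05, 2.326e-05]  ψ = [1, 2, 2]  (obs o_3=3)
backtrack: best end state = 1; path = [1, 2, 2, 1]

path = [1, 2, 2, 1]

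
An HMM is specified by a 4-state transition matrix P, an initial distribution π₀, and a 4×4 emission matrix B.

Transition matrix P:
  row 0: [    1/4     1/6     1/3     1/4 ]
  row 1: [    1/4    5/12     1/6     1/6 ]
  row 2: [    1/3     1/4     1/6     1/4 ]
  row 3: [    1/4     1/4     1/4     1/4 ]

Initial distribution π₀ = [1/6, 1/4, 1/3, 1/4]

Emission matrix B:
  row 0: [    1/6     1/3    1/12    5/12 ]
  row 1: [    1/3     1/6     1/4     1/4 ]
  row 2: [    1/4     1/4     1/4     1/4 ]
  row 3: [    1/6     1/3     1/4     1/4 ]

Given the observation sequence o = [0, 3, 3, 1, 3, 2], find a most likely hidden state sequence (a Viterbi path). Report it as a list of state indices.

t=0: δ = [2.778e-02, 8.333e-02, 8.333e-02, 4.167e-02]  (obs o_0=0)
t=1: δ = [1.157e-02, 8.681e-03, 3.472e-03, 5.208e-03]  ψ = [2, 1, 1, 2]  (obs o_1=3)
t=2: δ = [1.206e-03, 9.042e-04, 9.645e-04, 7.234e-04]  ψ = [0, 1, 0, 0]  (obs o_2=3)
t=3: δ = [1.072e-04, 6.279e-05, 1.005e-04, 1.005e-04]  ψ = [2, 1, 0, 0]  (obs o_3=1)
t=4: δ = [1.395e-05, 6.541e-06, 8.931e-06, 6.698e-06]  ψ = [2, 1, 0, 0]  (obs o_4=3)
t=5: δ = [2.907e-07, 6.814e-07, 1.163e-06, 8.721e-07]  ψ = [0, 1, 0, 0]  (obs o_5=2)
backtrack: best end state = 2; path = [2, 0, 0, 2, 0, 2]

path = [2, 0, 0, 2, 0, 2]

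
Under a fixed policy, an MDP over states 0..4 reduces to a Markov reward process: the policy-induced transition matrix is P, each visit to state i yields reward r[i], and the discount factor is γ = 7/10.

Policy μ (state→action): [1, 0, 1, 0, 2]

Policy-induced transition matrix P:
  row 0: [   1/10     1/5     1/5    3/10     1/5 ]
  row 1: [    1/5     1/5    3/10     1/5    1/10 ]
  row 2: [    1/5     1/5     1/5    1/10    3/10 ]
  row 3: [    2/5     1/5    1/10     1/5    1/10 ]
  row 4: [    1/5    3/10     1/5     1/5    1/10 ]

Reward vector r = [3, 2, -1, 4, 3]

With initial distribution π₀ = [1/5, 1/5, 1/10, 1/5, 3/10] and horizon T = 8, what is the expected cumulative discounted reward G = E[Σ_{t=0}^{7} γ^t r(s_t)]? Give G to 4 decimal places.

G = 7.2679

t=0: π = [0.2000, 0.2000, 0.1000, 0.2000, 0.3000], E[r] = 2.6000, γ^t·E[r] = 2.600000, running G = 2.600000
t=1: π = [0.2200, 0.2300, 0.2000, 0.2100, 0.1400], E[r] = 2.1800, γ^t·E[r] = 1.526000, running G = 4.126000
t=2: π = [0.2200, 0.2140, 0.2020, 0.2020, 0.1620], E[r] = 2.1800, γ^t·E[r] = 1.068200, running G = 5.194200
t=3: π = [0.2184, 0.2162, 0.2012, 0.2018, 0.1624], E[r] = 2.1808, γ^t·E[r] = 0.748014, running G = 5.942214
t=4: π = [0.2185, 0.2162, 0.2014, 0.2017, 0.1621], E[r] = 2.1797, γ^t·E[r] = 0.523351, running G = 6.465565
t=5: π = [0.2185, 0.2162, 0.2015, 0.2017, 0.1621], E[r] = 2.1797, γ^t·E[r] = 0.366341, running G = 6.831906
t=6: π = [0.2185, 0.2162, 0.2015, 0.2017, 0.1621], E[r] = 2.1797, γ^t·E[r] = 0.256438, running G = 7.088344
t=7: π = [0.2185, 0.2162, 0.2015, 0.2017, 0.1621], E[r] = 2.1797, γ^t·E[r] = 0.179507, running G = 7.267851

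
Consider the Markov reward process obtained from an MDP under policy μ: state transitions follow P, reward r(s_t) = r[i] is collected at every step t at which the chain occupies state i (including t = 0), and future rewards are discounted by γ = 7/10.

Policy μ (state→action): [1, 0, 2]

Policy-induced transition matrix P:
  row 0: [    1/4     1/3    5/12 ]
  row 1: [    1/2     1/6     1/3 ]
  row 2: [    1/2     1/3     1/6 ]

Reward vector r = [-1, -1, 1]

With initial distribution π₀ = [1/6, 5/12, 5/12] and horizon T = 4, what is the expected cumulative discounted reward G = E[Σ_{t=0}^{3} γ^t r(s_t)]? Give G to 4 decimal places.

G = -0.7785

t=0: π = [0.1667, 0.4167, 0.4167], E[r] = -0.1667, γ^t·E[r] = -0.166667, running G = -0.166667
t=1: π = [0.4583, 0.2639, 0.2778], E[r] = -0.4444, γ^t·E[r] = -0.311111, running G = -0.477778
t=2: π = [0.3854, 0.2894, 0.3252], E[r] = -0.3495, γ^t·E[r] = -0.171273, running G = -0.649051
t=3: π = [0.4036, 0.2851, 0.3112], E[r] = -0.3775, γ^t·E[r] = -0.129485, running G = -0.778536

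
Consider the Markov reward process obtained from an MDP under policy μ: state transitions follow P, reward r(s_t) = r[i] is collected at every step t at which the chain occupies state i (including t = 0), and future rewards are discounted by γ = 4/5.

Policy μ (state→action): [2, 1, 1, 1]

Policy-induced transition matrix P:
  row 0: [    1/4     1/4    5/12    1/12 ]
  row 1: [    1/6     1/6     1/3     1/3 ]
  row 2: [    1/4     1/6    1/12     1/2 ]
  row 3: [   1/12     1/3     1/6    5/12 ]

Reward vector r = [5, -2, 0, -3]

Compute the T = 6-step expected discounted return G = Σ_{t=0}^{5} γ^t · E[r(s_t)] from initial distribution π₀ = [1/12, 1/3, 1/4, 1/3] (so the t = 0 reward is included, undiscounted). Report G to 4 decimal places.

G = -3.2236

t=0: π = [0.0833, 0.3333, 0.2500, 0.3333], E[r] = -1.2500, γ^t·E[r] = -1.250000, running G = -1.250000
t=1: π = [0.1667, 0.2292, 0.2222, 0.3819], E[r] = -0.7708, γ^t·E[r] = -0.616667, running G = -1.866667
t=2: π = [0.1672, 0.2442, 0.2280, 0.3605], E[r] = -0.7338, γ^t·E[r] = -0.469630, running G = -2.336296
t=3: π = [0.1696, 0.2407, 0.2302, 0.3596], E[r] = -0.7123, γ^t·E[r] = -0.364691, running G = -2.700988
t=4: π = [0.1700, 0.2407, 0.2300, 0.3593], E[r] = -0.7092, γ^t·E[r] = -0.290484, running G = -2.991472
t=5: π = [0.1701, 0.2407, 0.2301, 0.3591], E[r] = -0.7084, γ^t·E[r] = -0.232136, running G = -3.223607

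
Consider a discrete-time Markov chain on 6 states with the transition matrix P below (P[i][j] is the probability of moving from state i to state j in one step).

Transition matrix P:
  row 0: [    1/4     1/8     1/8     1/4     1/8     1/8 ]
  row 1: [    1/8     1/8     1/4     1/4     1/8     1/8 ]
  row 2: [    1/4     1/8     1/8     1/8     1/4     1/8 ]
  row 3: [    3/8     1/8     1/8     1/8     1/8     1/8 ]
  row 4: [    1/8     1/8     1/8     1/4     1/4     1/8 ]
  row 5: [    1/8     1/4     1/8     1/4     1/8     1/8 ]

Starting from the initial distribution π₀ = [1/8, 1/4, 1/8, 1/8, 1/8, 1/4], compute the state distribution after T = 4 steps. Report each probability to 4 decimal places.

π = [0.2222, 0.1406, 0.1426, 0.2064, 0.1633, 0.1250]

t=0: π = [0.1250, 0.2500, 0.1250, 0.1250, 0.1250, 0.2500]
t=1: π = [0.1875, 0.1563, 0.1563, 0.2188, 0.1563, 0.1250]
t=2: π = [0.2227, 0.1406, 0.1445, 0.2031, 0.1641, 0.1250]
t=3: π = [0.2217, 0.1406, 0.1426, 0.2065, 0.1636, 0.1250]
t=4: π = [0.2222, 0.1406, 0.1426, 0.2064, 0.1633, 0.1250]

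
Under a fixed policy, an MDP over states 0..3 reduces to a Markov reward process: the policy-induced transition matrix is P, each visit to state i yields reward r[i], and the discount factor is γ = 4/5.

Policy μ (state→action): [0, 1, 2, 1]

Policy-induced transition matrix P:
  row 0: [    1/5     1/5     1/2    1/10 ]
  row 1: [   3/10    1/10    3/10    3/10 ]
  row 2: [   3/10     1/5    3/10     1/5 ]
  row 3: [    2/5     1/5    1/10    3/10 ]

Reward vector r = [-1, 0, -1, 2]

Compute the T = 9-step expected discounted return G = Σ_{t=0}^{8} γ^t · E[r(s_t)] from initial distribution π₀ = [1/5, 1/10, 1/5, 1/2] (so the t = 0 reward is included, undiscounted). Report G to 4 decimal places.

t=0: π = [0.2000, 0.1000, 0.2000, 0.5000], E[r] = 0.6000, γ^t·E[r] = 0.600000, running G = 0.600000
t=1: π = [0.3300, 0.1900, 0.2400, 0.2400], E[r] = -0.0900, γ^t·E[r] = -0.072000, running G = 0.528000
t=2: π = [0.2910, 0.1810, 0.3180, 0.2100], E[r] = -0.1890, γ^t·E[r] = -0.120960, running G = 0.407040
t=3: π = [0.2919, 0.1819, 0.3162, 0.2100], E[r] = -0.1881, γ^t·E[r] = -0.096307, running G = 0.310733
t=4: π = [0.2918, 0.1818, 0.3164, 0.2100], E[r] = -0.1882, γ^t·E[r] = -0.077083, running G = 0.233650
t=5: π = [0.2918, 0.1818, 0.3164, 0.2100], E[r] = -0.1882, γ^t·E[r] = -0.061663, running G = 0.171987
t=6: π = [0.2918, 0.1818, 0.3164, 0.2100], E[r] = -0.1882, γ^t·E[r] = -0.049331, running G = 0.122656
t=7: π = [0.2918, 0.1818, 0.3164, 0.2100], E[r] = -0.1882, γ^t·E[r] = -0.039465, running G = 0.083192
t=8: π = [0.2918, 0.1818, 0.3164, 0.2100], E[r] = -0.1882, γ^t·E[r] = -0.031572, running G = 0.051620

G = 0.0516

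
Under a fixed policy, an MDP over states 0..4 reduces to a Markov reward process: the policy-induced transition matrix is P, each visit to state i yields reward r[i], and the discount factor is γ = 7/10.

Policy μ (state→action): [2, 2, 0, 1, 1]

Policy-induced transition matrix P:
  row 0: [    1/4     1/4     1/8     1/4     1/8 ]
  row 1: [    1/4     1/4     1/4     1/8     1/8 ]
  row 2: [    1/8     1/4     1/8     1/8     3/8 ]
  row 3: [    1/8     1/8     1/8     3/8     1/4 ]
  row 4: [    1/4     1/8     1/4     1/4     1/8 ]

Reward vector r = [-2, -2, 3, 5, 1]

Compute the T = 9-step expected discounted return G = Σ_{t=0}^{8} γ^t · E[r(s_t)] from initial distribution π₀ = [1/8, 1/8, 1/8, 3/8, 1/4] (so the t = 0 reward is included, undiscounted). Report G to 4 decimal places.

G = 4.5991

t=0: π = [0.1250, 0.1250, 0.1250, 0.3750, 0.2500], E[r] = 2.0000, γ^t·E[r] = 2.000000, running G = 2.000000
t=1: π = [0.1875, 0.1719, 0.1719, 0.2656, 0.2031], E[r] = 1.3281, γ^t·E[r] = 0.929688, running G = 2.929688
t=2: π = [0.1953, 0.1914, 0.1719, 0.2402, 0.2012], E[r] = 1.1445, γ^t·E[r] = 0.560820, running G = 3.490508
t=3: π = [0.1985, 0.1948, 0.1741, 0.2346, 0.1980], E[r] = 1.1067, γ^t·E[r] = 0.379594, running G = 3.870102
t=4: π = [0.1989, 0.1959, 0.1741, 0.2332, 0.1978], E[r] = 1.0966, γ^t·E[r] = 0.263283, running G = 4.133386
t=5: π = [0.1991, 0.1961, 0.1742, 0.2329, 0.1977], E[r] = 1.0944, γ^t·E[r] = 0.183941, running G = 4.317326
t=6: π = [0.1991, 0.1962, 0.1742, 0.2328, 0.1977], E[r] = 1.0939, γ^t·E[r] = 0.128692, running G = 4.446019
t=7: π = [0.1991, 0.1962, 0.1742, 0.2328, 0.1977], E[r] = 1.0937, γ^t·E[r] = 0.090075, running G = 4.536093
t=8: π = [0.1991, 0.1962, 0.1742, 0.2328, 0.1977], E[r] = 1.0937, γ^t·E[r] = 0.063050, running G = 4.599144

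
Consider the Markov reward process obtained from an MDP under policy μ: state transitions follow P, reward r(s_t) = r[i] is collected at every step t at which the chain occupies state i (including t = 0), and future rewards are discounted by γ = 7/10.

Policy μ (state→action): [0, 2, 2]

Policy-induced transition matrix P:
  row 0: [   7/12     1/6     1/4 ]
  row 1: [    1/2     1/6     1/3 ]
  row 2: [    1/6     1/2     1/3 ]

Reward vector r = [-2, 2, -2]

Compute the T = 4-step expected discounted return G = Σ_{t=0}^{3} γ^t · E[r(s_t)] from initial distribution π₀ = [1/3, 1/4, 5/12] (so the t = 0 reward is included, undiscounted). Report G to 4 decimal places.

t=0: π = [0.3333, 0.2500, 0.4167], E[r] = -1.0000, γ^t·E[r] = -1.000000, running G = -1.000000
t=1: π = [0.3889, 0.3056, 0.3056], E[r] = -0.7778, γ^t·E[r] = -0.544444, running G = -1.544444
t=2: π = [0.4306, 0.2685, 0.3009], E[r] = -0.9259, γ^t·E[r] = -0.453704, running G = -1.998148
t=3: π = [0.4356, 0.2670, 0.2975], E[r] = -0.9321, γ^t·E[r] = -0.319710, running G = -2.317858

G = -2.3179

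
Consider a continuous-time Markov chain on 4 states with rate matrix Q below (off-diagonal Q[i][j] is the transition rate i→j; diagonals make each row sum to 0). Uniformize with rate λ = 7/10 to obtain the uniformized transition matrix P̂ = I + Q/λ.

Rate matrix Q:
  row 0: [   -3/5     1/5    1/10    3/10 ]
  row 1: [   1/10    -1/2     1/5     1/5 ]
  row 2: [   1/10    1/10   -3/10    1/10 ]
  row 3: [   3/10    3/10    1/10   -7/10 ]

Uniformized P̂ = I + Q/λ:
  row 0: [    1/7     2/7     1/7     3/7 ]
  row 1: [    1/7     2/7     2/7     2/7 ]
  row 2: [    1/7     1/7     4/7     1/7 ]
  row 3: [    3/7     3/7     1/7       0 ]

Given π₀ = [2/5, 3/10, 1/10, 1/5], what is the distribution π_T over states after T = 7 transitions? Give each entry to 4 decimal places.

t=0: π = [0.4000, 0.3000, 0.1000, 0.2000]
t=1: π = [0.2000, 0.3000, 0.2286, 0.2714]
t=2: π = [0.2204, 0.2918, 0.2837, 0.2041]
t=3: π = [0.2012, 0.2743, 0.3061, 0.2184]
t=4: π = [0.2052, 0.2732, 0.3132, 0.2083]
t=5: π = [0.2024, 0.2707, 0.3161, 0.2108]
t=6: π = [0.2031, 0.2707, 0.3170, 0.2092]
t=7: π = [0.2026, 0.2703, 0.3174, 0.2097]

π = [0.2026, 0.2703, 0.3174, 0.2097]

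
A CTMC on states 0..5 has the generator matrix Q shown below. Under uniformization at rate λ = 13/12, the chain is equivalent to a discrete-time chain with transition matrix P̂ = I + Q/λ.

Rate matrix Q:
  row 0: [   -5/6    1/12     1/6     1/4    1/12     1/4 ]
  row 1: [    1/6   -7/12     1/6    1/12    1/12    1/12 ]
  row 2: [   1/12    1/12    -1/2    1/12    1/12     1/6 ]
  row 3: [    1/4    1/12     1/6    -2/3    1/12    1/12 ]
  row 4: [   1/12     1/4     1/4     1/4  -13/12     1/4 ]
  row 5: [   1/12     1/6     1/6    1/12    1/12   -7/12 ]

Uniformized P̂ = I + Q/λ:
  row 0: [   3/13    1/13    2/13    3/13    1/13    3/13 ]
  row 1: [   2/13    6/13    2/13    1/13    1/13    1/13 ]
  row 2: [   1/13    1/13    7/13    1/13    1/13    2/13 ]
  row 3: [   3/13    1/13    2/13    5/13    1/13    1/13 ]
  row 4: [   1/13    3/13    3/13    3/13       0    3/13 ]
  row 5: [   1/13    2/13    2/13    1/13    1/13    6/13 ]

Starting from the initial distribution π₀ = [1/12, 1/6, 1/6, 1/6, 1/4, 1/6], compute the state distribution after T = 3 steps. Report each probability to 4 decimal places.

t=0: π = [0.0833, 0.1667, 0.1667, 0.1667, 0.2500, 0.1667]
t=1: π = [0.1282, 0.1923, 0.2372, 0.1795, 0.0577, 0.2051]
t=2: π = [0.1391, 0.1755, 0.2495, 0.1607, 0.0725, 0.2027]
t=3: π = [0.1365, 0.1712, 0.2554, 0.1589, 0.0713, 0.2066]

π = [0.1365, 0.1712, 0.2554, 0.1589, 0.0713, 0.2066]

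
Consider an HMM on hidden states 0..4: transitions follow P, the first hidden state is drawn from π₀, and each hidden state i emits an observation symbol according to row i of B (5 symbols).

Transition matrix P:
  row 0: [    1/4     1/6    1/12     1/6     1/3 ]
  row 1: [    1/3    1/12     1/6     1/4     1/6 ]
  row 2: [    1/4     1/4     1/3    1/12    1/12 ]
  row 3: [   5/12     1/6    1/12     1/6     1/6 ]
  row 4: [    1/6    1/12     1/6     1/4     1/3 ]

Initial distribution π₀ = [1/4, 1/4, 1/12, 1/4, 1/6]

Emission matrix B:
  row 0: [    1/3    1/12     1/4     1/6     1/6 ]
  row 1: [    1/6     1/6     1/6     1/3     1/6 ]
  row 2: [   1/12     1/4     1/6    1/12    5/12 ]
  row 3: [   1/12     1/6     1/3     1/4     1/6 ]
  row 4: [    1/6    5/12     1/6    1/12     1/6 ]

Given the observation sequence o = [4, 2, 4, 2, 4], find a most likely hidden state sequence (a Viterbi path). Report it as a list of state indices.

t=0: δ = [4.167e-02, 4.167e-02, 3.472e-02, 4.167e-02, 2.778e-02]  (obs o_0=4)
t=1: δ = [4.340e-03, 1.447e-03, 1.929e-03, 3.472e-03, 2.315e-03]  ψ = [3, 2, 2, 1, 0]  (obs o_1=2)
t=2: δ = [2.411e-04, 1.206e-04, 2.679e-04, 1.206e-04, 2.411e-04]  ψ = [3, 0, 2, 0, 0]  (obs o_2=4)
t=3: δ = [1.674e-05, 1.116e-05, 1.488e-05, 2.009e-05, 1.340e-05]  ψ = [2, 2, 2, 4, 0]  (obs o_3=2)
t=4: δ = [1.395e-06, 6.202e-07, 2.067e-06, 5.582e-07, 9.303e-07]  ψ = [3, 2, 2, 3, 0]  (obs o_4=4)
backtrack: best end state = 2; path = [2, 2, 2, 2, 2]

path = [2, 2, 2, 2, 2]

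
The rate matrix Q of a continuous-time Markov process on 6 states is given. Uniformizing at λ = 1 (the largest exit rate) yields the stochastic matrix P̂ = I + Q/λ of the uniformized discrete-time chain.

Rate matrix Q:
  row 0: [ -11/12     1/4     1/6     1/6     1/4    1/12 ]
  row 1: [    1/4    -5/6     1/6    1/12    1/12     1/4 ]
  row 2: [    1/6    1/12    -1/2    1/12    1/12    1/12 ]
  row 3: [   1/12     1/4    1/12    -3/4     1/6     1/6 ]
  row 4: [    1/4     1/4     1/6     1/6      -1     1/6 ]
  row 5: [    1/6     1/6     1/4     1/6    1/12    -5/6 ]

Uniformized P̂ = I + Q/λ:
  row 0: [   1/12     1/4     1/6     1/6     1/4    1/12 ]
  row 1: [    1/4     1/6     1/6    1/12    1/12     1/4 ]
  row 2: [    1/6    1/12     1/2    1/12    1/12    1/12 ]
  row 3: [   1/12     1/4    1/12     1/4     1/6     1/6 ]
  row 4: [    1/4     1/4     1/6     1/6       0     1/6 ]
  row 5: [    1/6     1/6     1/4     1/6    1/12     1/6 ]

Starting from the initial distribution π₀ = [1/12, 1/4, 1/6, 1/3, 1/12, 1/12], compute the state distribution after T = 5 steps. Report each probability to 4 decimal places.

π = [0.1655, 0.1811, 0.2500, 0.1427, 0.1134, 0.1473]

t=0: π = [0.0833, 0.2500, 0.1667, 0.3333, 0.0833, 0.0833]
t=1: π = [0.1597, 0.1944, 0.2014, 0.1597, 0.1181, 0.1667]
t=2: π = [0.1661, 0.1863, 0.2344, 0.1470, 0.1134, 0.1528]
t=3: π = [0.1656, 0.1827, 0.2453, 0.1439, 0.1138, 0.1488]
t=4: π = [0.1656, 0.1815, 0.2488, 0.1430, 0.1134, 0.1477]
t=5: π = [0.1655, 0.1811, 0.2500, 0.1427, 0.1134, 0.1473]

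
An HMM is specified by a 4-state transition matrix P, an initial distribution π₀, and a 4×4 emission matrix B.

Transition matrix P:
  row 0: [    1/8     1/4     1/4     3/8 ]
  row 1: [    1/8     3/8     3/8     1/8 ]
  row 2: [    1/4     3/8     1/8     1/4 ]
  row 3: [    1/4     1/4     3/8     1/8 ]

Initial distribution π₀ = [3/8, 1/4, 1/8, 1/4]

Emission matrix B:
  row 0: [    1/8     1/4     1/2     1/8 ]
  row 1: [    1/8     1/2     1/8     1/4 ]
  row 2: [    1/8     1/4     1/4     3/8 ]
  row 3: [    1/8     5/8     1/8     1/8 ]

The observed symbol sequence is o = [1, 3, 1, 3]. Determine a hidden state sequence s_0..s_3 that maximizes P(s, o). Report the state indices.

t=0: δ = [9.375e-02, 1.250e-01, 3.125e-02, 1.562e-01]  (obs o_0=1)
t=1: δ = [4.883e-03, 1.172e-02, 2.197e-02, 4.395e-03]  ψ = [3, 1, 3, 0]  (obs o_1=3)
t=2: δ = [1.373e-03, 4.120e-03, 1.099e-03, 3.433e-03]  ψ = [2, 2, 1, 2]  (obs o_2=1)
t=3: δ = [1.073e-04, 3.862e-04, 5.794e-04, 6.437e-05]  ψ = [3, 1, 1, 0]  (obs o_3=3)
backtrack: best end state = 2; path = [3, 2, 1, 2]

path = [3, 2, 1, 2]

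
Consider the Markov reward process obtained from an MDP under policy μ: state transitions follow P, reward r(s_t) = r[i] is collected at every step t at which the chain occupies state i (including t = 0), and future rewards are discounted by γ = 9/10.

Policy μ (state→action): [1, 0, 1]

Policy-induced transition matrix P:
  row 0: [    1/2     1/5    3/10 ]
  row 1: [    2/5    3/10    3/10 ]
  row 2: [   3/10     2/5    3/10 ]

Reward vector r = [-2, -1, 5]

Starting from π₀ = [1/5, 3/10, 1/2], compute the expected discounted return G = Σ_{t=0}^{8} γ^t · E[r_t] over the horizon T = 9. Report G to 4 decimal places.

t=0: π = [0.2000, 0.3000, 0.5000], E[r] = 1.8000, γ^t·E[r] = 1.800000, running G = 1.800000
t=1: π = [0.3700, 0.3300, 0.3000], E[r] = 0.4300, γ^t·E[r] = 0.387000, running G = 2.187000
t=2: π = [0.4070, 0.2930, 0.3000], E[r] = 0.3930, γ^t·E[r] = 0.318330, running G = 2.505330
t=3: π = [0.4107, 0.2893, 0.3000], E[r] = 0.3893, γ^t·E[r] = 0.283800, running G = 2.789130
t=4: π = [0.4111, 0.2889, 0.3000], E[r] = 0.3889, γ^t·E[r] = 0.255177, running G = 3.044307
t=5: π = [0.4111, 0.2889, 0.3000], E[r] = 0.3889, γ^t·E[r] = 0.229637, running G = 3.273944
t=6: π = [0.4111, 0.2889, 0.3000], E[r] = 0.3889, γ^t·E[r] = 0.206672, running G = 3.480616
t=7: π = [0.4111, 0.2889, 0.3000], E[r] = 0.3889, γ^t·E[r] = 0.186004, running G = 3.666620
t=8: π = [0.4111, 0.2889, 0.3000], E[r] = 0.3889, γ^t·E[r] = 0.167404, running G = 3.834024

G = 3.8340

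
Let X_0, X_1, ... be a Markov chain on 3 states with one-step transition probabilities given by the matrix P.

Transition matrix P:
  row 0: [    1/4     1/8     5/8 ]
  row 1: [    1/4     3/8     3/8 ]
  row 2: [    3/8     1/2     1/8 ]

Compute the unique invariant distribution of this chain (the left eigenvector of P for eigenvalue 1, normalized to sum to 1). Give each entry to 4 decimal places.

π = [0.2949, 0.3462, 0.3590]

Balance equations π_j = Σ_i π_i·P[i][j]:
  π_0 = 1/4·π_0 + 1/4·π_1 + 3/8·π_2
  π_1 = 1/8·π_0 + 3/8·π_1 + 1/2·π_2
  normalize: π_0 + π_1 + π_2 = 1
Solving the linear system gives exactly π = [23/78, 9/26, 14/39].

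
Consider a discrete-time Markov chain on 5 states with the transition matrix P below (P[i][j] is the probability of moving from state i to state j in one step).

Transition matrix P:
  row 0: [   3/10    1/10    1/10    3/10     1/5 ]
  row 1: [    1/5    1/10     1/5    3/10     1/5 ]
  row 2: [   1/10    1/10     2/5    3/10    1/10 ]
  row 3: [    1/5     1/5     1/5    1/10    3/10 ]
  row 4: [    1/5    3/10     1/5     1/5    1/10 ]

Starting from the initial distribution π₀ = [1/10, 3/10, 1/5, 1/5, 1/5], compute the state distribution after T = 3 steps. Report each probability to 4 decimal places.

t=0: π = [0.1000, 0.3000, 0.2000, 0.2000, 0.2000]
t=1: π = [0.1900, 0.1600, 0.2300, 0.2400, 0.1800]
t=2: π = [0.1960, 0.1600, 0.2270, 0.2340, 0.1830]
t=3: π = [0.1969, 0.1600, 0.2258, 0.2349, 0.1824]

π = [0.1969, 0.1600, 0.2258, 0.2349, 0.1824]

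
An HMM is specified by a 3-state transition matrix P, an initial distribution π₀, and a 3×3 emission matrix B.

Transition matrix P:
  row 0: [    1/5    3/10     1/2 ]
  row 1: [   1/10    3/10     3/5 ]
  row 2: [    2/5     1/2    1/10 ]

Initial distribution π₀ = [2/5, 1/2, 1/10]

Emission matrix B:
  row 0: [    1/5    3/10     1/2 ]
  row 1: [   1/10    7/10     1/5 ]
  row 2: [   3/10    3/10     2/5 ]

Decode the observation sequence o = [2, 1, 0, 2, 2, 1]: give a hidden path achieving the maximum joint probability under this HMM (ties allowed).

path = [0, 1, 2, 0, 2, 1]

t=0: δ = [2.000e-01, 1.000e-01, 4.000e-02]  (obs o_0=2)
t=1: δ = [1.200e-02, 4.200e-02, 3.000e-02]  ψ = [0, 0, 0]  (obs o_1=1)
t=2: δ = [2.400e-03, 1.500e-03, 7.560e-03]  ψ = [2, 2, 1]  (obs o_2=0)
t=3: δ = [1.512e-03, 7.560e-04, 4.800e-04]  ψ = [2, 2, 0]  (obs o_3=2)
t=4: δ = [1.512e-04, 9.072e-05, 3.024e-04]  ψ = [0, 0, 0]  (obs o_4=2)
t=5: δ = [3.629e-05, 1.058e-04, 2.268e-05]  ψ = [2, 2, 0]  (obs o_5=1)
backtrack: best end state = 1; path = [0, 1, 2, 0, 2, 1]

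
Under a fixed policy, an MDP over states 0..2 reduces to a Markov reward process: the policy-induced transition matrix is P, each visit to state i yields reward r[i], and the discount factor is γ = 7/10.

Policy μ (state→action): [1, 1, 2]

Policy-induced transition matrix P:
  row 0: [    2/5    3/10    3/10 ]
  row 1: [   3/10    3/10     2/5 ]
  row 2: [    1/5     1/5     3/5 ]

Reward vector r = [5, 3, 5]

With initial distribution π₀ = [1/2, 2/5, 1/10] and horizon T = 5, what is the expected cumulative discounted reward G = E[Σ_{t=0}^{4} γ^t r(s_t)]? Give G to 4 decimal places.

G = 12.1041

t=0: π = [0.5000, 0.4000, 0.1000], E[r] = 4.2000, γ^t·E[r] = 4.200000, running G = 4.200000
t=1: π = [0.3400, 0.2900, 0.3700], E[r] = 4.4200, γ^t·E[r] = 3.094000, running G = 7.294000
t=2: π = [0.2970, 0.2630, 0.4400], E[r] = 4.4740, γ^t·E[r] = 2.192260, running G = 9.486260
t=3: π = [0.2857, 0.2560, 0.4583], E[r] = 4.4880, γ^t·E[r] = 1.539384, running G = 11.025644
t=4: π = [0.2827, 0.2542, 0.4631], E[r] = 4.4917, γ^t·E[r] = 1.078448, running G = 12.104092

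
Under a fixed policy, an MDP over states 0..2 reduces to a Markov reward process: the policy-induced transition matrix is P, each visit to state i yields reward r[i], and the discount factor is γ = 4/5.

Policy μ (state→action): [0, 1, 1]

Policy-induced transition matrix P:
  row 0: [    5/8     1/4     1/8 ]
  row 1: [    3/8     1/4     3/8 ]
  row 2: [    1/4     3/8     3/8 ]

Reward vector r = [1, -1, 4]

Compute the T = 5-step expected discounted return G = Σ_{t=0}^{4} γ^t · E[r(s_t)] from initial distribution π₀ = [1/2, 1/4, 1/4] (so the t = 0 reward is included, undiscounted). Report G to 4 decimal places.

G = 4.0953

t=0: π = [0.5000, 0.2500, 0.2500], E[r] = 1.2500, γ^t·E[r] = 1.250000, running G = 1.250000
t=1: π = [0.4688, 0.2813, 0.2500], E[r] = 1.1875, γ^t·E[r] = 0.950000, running G = 2.200000
t=2: π = [0.4609, 0.2813, 0.2578], E[r] = 1.2109, γ^t·E[r] = 0.775000, running G = 2.975000
t=3: π = [0.4580, 0.2822, 0.2598], E[r] = 1.2148, γ^t·E[r] = 0.622000, running G = 3.597000
t=4: π = [0.4570, 0.2825, 0.2605], E[r] = 1.2166, γ^t·E[r] = 0.498300, running G = 4.095300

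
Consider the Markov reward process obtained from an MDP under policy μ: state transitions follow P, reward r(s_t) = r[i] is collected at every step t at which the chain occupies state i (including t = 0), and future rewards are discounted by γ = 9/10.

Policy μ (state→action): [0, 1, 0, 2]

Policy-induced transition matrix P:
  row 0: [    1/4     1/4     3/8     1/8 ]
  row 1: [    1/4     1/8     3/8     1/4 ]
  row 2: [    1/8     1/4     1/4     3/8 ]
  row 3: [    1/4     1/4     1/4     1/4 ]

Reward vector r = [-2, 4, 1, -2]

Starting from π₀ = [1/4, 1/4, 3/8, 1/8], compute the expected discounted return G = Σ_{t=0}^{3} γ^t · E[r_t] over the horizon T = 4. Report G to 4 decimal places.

t=0: π = [0.2500, 0.2500, 0.3750, 0.1250], E[r] = 0.6250, γ^t·E[r] = 0.625000, running G = 0.625000
t=1: π = [0.2031, 0.2188, 0.3125, 0.2656], E[r] = 0.2500, γ^t·E[r] = 0.225000, running G = 0.850000
t=2: π = [0.2109, 0.2227, 0.3027, 0.2637], E[r] = 0.2441, γ^t·E[r] = 0.197754, running G = 1.047754
t=3: π = [0.2122, 0.2222, 0.3042, 0.2615], E[r] = 0.2456, γ^t·E[r] = 0.179046, running G = 1.226800

G = 1.2268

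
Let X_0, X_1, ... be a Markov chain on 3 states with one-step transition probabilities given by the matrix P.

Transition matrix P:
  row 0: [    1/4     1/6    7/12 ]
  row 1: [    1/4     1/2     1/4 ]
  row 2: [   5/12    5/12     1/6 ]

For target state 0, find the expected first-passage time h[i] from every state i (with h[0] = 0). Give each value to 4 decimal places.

First-step conditioning: h[0] = 0; for i ≠ 0, h[i] = 1 + Σ_k P[i][k]·h[k].
  h[1] = 1 + 1/2·h[1] + 1/4·h[2]
  h[2] = 1 + 5/12·h[1] + 1/6·h[2]
Solving the 2×2 linear system over states ≠ 0 gives exactly h = [0, 52/15, 44/15] (h[0] = 0 is the target).

h = [0.0000, 3.4667, 2.9333]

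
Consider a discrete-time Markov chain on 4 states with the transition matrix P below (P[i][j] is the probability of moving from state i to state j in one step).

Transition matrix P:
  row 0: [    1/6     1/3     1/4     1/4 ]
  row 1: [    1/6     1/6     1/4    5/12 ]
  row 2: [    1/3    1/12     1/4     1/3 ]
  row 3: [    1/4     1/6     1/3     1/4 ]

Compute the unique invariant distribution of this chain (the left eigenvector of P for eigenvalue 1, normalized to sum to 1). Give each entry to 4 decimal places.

Balance equations π_j = Σ_i π_i·P[i][j]:
  π_0 = 1/6·π_0 + 1/6·π_1 + 1/3·π_2 + 1/4·π_3
  π_1 = 1/3·π_0 + 1/6·π_1 + 1/12·π_2 + 1/6·π_3
  π_2 = 1/4·π_0 + 1/4·π_1 + 1/4·π_2 + 1/3·π_3
  normalize: π_0 + π_1 + π_2 + π_3 = 1
Solving the linear system gives exactly π = [489/2056, 377/2056, 283/1028, 78/257].

π = [0.2378, 0.1834, 0.2753, 0.3035]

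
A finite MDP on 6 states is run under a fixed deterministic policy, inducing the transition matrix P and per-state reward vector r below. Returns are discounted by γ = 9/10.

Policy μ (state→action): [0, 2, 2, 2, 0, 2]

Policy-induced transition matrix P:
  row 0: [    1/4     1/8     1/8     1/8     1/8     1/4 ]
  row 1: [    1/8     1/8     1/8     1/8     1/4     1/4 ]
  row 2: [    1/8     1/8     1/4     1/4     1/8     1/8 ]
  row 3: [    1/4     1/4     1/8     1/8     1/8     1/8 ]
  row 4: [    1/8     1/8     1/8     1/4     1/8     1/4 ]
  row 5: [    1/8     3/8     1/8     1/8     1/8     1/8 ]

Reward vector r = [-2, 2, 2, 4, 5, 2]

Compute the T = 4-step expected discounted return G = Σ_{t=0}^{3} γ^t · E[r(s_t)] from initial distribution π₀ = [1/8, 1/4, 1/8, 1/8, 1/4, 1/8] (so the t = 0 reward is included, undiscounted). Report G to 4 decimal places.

G = 7.7056

t=0: π = [0.1250, 0.2500, 0.1250, 0.1250, 0.2500, 0.1250], E[r] = 2.5000, γ^t·E[r] = 2.500000, running G = 2.500000
t=1: π = [0.1563, 0.1719, 0.1406, 0.1719, 0.1563, 0.2031], E[r] = 2.1875, γ^t·E[r] = 1.968750, running G = 4.468750
t=2: π = [0.1660, 0.1973, 0.1426, 0.1621, 0.1465, 0.1855], E[r] = 2.0996, γ^t·E[r] = 1.700684, running G = 6.169434
t=3: π = [0.1660, 0.1917, 0.1428, 0.1611, 0.1497, 0.1887], E[r] = 2.1072, γ^t·E[r] = 1.536133, running G = 7.705566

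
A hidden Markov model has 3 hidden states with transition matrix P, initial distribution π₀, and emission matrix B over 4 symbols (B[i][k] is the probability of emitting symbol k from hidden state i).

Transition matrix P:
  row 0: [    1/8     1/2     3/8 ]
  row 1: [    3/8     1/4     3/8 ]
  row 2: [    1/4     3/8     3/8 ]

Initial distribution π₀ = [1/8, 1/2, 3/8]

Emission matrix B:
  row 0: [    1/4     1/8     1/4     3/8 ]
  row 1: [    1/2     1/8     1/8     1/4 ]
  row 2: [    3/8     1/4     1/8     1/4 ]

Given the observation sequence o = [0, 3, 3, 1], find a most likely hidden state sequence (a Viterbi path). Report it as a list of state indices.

t=0: δ = [3.125e-02, 2.500e-01, 1.406e-01]  (obs o_0=0)
t=1: δ = [3.516e-02, 1.562e-02, 2.344e-02]  ψ = [1, 1, 1]  (obs o_1=3)
t=2: δ = [2.197e-03, 4.395e-03, 3.296e-03]  ψ = [1, 0, 0]  (obs o_2=3)
t=3: δ = [2.060e-04, 1.545e-04, 4.120e-04]  ψ = [1, 2, 1]  (obs o_3=1)
backtrack: best end state = 2; path = [1, 0, 1, 2]

path = [1, 0, 1, 2]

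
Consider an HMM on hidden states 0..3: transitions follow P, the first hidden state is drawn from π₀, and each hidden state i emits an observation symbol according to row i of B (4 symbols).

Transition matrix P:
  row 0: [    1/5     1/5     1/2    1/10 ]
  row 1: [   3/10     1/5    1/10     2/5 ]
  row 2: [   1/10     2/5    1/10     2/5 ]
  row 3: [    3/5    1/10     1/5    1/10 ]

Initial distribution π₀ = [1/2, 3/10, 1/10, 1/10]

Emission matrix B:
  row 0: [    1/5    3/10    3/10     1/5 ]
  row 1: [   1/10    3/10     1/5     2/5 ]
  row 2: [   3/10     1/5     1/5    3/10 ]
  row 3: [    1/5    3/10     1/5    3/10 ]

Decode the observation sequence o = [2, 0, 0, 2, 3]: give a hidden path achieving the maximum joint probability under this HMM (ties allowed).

t=0: δ = [1.500e-01, 6.000e-02, 2.000e-02, 2.000e-02]  (obs o_0=2)
t=1: δ = [6.000e-03, 3.000e-03, 2.250e-02, 4.800e-03]  ψ = [0, 0, 0, 1]  (obs o_1=0)
t=2: δ = [5.760e-04, 9.000e-04, 9.000e-04, 1.800e-03]  ψ = [3, 2, 0, 2]  (obs o_2=0)
t=3: δ = [3.240e-04, 7.200e-05, 7.200e-05, 7.200e-05]  ψ = [3, 2, 3, 1]  (obs o_3=2)
t=4: δ = [1.296e-05, 2.592e-05, 4.860e-05, 9.720e-06]  ψ = [0, 0, 0, 0]  (obs o_4=3)
backtrack: best end state = 2; path = [0, 2, 3, 0, 2]

path = [0, 2, 3, 0, 2]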